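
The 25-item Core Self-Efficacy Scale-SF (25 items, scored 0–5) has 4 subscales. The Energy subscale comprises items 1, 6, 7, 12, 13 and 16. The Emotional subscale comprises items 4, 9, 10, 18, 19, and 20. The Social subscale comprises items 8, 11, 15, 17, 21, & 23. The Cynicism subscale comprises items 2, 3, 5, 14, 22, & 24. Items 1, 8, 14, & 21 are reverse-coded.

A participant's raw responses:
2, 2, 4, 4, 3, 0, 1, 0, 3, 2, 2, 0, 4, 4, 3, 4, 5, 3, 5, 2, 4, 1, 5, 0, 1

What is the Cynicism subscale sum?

11

Cynicism items: 2, 3, 5, 14, 22, 24.
Of these, item 14 is reverse-coded; reversed = (0+5) − raw = 5 − raw.
  item 2: 2
  item 3: 4
  item 5: 3
  item 14: 5 − 4 = 1
  item 22: 1
  item 24: 0
Sum = 2 + 4 + 3 + 1 + 1 + 0 = 11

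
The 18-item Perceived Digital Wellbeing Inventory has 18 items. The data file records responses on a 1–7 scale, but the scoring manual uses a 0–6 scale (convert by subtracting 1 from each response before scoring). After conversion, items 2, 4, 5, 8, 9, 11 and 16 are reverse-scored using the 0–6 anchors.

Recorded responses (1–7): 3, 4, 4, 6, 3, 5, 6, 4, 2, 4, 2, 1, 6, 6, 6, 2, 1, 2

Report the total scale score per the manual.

Convert to 0–6: 2, 3, 3, 5, 2, 4, 5, 3, 1, 3, 1, 0, 5, 5, 5, 1, 0, 1
Reverse-coded (reversed = (0+6) − raw = 6 − raw):
  item 2: 6 − 3 = 3
  item 4: 6 − 5 = 1
  item 5: 6 − 2 = 4
  item 8: 6 − 3 = 3
  item 9: 6 − 1 = 5
  item 11: 6 − 1 = 5
  item 16: 6 − 1 = 5
Scored: 2, 3, 3, 1, 4, 4, 5, 3, 5, 3, 5, 0, 5, 5, 5, 5, 0, 1
Total = 59

59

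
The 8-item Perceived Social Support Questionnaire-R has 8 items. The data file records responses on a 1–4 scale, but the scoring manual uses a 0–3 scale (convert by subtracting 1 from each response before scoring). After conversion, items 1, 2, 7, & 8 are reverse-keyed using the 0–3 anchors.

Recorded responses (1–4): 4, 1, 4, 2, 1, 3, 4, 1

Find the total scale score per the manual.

Convert to 0–3: 3, 0, 3, 1, 0, 2, 3, 0
Reverse-coded (on a 0–3 scale, reversed = 3 − raw):
  item 1: 3 − 3 = 0
  item 2: 3 − 0 = 3
  item 7: 3 − 3 = 0
  item 8: 3 − 0 = 3
Scored: 0, 3, 3, 1, 0, 2, 0, 3
Total = 12

12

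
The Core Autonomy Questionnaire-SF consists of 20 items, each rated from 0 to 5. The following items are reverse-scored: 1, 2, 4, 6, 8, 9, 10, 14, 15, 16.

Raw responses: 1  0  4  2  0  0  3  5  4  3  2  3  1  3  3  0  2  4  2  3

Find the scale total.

53

Reverse-scored items use 5 − raw:
  item 1: 5 − 1 = 4
  item 2: 5 − 0 = 5
  item 4: 5 − 2 = 3
  item 6: 5 − 0 = 5
  item 8: 5 − 5 = 0
  item 9: 5 − 4 = 1
  item 10: 5 − 3 = 2
  item 14: 5 − 3 = 2
  item 15: 5 − 3 = 2
  item 16: 5 − 0 = 5
Scored items: 4, 5, 4, 3, 0, 5, 3, 0, 1, 2, 2, 3, 1, 2, 2, 5, 2, 4, 2, 3
Total = 4 + 5 + 4 + 3 + 0 + 5 + 3 + 0 + 1 + 2 + 2 + 3 + 1 + 2 + 2 + 5 + 2 + 4 + 2 + 3 = 53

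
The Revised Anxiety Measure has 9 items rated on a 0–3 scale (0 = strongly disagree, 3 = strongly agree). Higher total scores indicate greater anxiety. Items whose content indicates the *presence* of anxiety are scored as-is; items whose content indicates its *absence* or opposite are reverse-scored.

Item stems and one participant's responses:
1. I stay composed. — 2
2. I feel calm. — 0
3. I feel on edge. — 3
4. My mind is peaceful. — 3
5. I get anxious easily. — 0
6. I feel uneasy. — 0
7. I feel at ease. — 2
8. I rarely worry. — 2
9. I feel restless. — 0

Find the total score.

9

Items 1, 2, 4, 7, 8 describe the absence/opposite of anxiety → reverse-score.
on a 0–3 scale, reversed = 3 − raw.
  item 1: 3 − 2 = 1
  item 2: 3 − 0 = 3
  item 3: 3
  item 4: 3 − 3 = 0
  item 5: 0
  item 6: 0
  item 7: 3 − 2 = 1
  item 8: 3 − 2 = 1
  item 9: 0
Total = 1 + 3 + 3 + 0 + 0 + 0 + 1 + 1 + 0 = 9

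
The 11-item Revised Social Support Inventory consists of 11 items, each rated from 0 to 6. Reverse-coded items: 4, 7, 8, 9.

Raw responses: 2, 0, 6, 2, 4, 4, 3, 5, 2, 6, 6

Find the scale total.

40

Reverse-coded items use 6 − raw:
  item 4: 6 − 2 = 4
  item 7: 6 − 3 = 3
  item 8: 6 − 5 = 1
  item 9: 6 − 2 = 4
Scored items: 2, 0, 6, 4, 4, 4, 3, 1, 4, 6, 6
Total = 2 + 0 + 6 + 4 + 4 + 4 + 3 + 1 + 4 + 6 + 6 = 40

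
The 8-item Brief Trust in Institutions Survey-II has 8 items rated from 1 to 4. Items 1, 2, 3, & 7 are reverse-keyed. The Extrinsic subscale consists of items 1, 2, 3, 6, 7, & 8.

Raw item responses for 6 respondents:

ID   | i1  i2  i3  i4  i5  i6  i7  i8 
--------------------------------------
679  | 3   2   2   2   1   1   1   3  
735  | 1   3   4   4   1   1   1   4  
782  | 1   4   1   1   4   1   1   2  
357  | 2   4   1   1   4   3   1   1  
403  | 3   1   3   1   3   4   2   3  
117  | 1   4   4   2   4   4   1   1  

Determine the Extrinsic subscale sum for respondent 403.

Respondent 403 raw: 3, 1, 3, 1, 3, 4, 2, 3.
Extrinsic items: 1, 2, 3, 6, 7, 8.
Reverse-coded (reverse-coded value = 5 − response):
  item 1: 5 − 3 = 2
  item 2: 5 − 1 = 4
  item 3: 5 − 3 = 2
  item 6: 4
  item 7: 5 − 2 = 3
  item 8: 3
Sum = 2 + 4 + 2 + 4 + 3 + 3 = 18

18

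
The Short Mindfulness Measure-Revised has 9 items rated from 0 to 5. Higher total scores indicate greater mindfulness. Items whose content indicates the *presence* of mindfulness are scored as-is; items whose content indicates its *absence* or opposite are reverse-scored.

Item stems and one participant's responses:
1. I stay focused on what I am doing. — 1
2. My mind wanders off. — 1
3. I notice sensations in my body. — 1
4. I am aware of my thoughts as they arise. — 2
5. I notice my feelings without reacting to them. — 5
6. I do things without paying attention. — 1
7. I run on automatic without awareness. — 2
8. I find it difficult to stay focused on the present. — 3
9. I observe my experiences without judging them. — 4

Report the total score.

Items 2, 6, 7, 8 describe the absence/opposite of mindfulness → reverse-score.
reversed = (0+5) − raw = 5 − raw.
  item 1: 1
  item 2: 5 − 1 = 4
  item 3: 1
  item 4: 2
  item 5: 5
  item 6: 5 − 1 = 4
  item 7: 5 − 2 = 3
  item 8: 5 − 3 = 2
  item 9: 4
Total = 1 + 4 + 1 + 2 + 5 + 4 + 3 + 2 + 4 = 26

26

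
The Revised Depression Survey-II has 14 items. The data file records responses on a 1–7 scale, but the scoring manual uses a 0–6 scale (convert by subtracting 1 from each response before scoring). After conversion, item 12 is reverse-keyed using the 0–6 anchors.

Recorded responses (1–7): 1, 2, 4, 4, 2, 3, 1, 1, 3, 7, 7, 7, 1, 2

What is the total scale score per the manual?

25

Convert to 0–6: 0, 1, 3, 3, 1, 2, 0, 0, 2, 6, 6, 6, 0, 1
Reverse-coded (reversed = (0+6) − raw = 6 − raw):
  item 12: 6 − 6 = 0
Scored: 0, 1, 3, 3, 1, 2, 0, 0, 2, 6, 6, 0, 0, 1
Total = 25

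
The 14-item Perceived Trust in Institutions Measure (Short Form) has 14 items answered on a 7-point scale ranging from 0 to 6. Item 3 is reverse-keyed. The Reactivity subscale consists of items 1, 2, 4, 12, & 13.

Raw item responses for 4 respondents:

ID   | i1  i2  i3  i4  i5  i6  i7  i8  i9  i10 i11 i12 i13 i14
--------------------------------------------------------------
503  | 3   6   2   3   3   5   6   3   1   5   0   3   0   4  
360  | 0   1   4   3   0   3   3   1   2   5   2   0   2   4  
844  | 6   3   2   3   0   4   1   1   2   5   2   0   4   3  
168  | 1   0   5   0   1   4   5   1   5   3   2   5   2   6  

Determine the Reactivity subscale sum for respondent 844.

16

Respondent 844 raw: 6, 3, 2, 3, 0, 4, 1, 1, 2, 5, 2, 0, 4, 3.
Reactivity items: 1, 2, 4, 12, 13.
Reverse-coded (reverse-coded value = 6 − response):
  item 1: 6
  item 2: 3
  item 4: 3
  item 12: 0
  item 13: 4
Sum = 6 + 3 + 3 + 0 + 4 = 16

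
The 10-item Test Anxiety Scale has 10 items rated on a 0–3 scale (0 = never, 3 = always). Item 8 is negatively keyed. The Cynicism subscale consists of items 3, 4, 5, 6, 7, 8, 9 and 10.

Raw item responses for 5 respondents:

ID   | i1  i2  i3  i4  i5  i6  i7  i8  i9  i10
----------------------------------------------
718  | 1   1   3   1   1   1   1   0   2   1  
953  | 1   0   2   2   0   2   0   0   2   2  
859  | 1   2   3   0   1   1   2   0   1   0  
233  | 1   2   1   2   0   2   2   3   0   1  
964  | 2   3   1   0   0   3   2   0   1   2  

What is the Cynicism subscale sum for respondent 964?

12

Respondent 964 raw: 2, 3, 1, 0, 0, 3, 2, 0, 1, 2.
Cynicism items: 3, 4, 5, 6, 7, 8, 9, 10.
Reverse-coded (reversed = (0+3) − raw = 3 − raw):
  item 3: 1
  item 4: 0
  item 5: 0
  item 6: 3
  item 7: 2
  item 8: 3 − 0 = 3
  item 9: 1
  item 10: 2
Sum = 1 + 0 + 0 + 3 + 2 + 3 + 1 + 2 = 12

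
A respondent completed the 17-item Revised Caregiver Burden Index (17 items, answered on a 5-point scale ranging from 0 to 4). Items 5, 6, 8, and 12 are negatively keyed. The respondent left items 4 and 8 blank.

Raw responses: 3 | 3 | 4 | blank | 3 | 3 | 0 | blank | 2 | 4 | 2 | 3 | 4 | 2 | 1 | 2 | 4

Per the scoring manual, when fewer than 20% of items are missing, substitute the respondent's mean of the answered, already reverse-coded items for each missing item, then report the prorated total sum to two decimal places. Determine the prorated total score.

Reverse-coded (on a 0–4 scale, reversed = 4 − raw):
  item 5: 4 − 3 = 1
  item 6: 4 − 3 = 1
  item 12: 4 − 3 = 1
Completed scored items (15 of 17): 3, 3, 4, 1, 1, 0, 2, 4, 2, 1, 4, 2, 1, 2, 4; sum = 34.
Person mean = 34 / 15 ≈ 2.2667
Prorated total = (34 / 15) × 17 = 38.53 (to 2 dp)

38.53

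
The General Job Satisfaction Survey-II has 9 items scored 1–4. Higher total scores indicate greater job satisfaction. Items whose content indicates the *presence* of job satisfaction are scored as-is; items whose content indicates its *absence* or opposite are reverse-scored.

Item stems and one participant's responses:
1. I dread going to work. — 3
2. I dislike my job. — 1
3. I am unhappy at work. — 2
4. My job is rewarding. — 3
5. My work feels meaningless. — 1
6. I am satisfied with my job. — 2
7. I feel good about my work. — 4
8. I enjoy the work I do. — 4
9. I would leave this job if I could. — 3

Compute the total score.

28

Items 1, 2, 3, 5, 9 describe the absence/opposite of job satisfaction → reverse-score.
reverse-coded value = 5 − response.
  item 1: 5 − 3 = 2
  item 2: 5 − 1 = 4
  item 3: 5 − 2 = 3
  item 4: 3
  item 5: 5 − 1 = 4
  item 6: 2
  item 7: 4
  item 8: 4
  item 9: 5 − 3 = 2
Total = 2 + 4 + 3 + 3 + 4 + 2 + 4 + 4 + 2 = 28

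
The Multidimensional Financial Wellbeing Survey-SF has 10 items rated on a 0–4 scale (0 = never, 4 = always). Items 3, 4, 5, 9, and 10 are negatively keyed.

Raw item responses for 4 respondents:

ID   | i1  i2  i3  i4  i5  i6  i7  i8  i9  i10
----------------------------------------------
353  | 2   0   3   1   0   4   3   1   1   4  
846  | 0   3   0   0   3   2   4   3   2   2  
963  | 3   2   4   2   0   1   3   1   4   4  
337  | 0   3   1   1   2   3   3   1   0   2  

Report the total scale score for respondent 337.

24

Respondent 337 raw: 0, 3, 1, 1, 2, 3, 3, 1, 0, 2.
Reverse-coded (reversed = (0+4) − raw = 4 − raw):
  item 1: 0
  item 2: 3
  item 3: 4 − 1 = 3
  item 4: 4 − 1 = 3
  item 5: 4 − 2 = 2
  item 6: 3
  item 7: 3
  item 8: 1
  item 9: 4 − 0 = 4
  item 10: 4 − 2 = 2
Sum = 0 + 3 + 3 + 3 + 2 + 3 + 3 + 1 + 4 + 2 = 24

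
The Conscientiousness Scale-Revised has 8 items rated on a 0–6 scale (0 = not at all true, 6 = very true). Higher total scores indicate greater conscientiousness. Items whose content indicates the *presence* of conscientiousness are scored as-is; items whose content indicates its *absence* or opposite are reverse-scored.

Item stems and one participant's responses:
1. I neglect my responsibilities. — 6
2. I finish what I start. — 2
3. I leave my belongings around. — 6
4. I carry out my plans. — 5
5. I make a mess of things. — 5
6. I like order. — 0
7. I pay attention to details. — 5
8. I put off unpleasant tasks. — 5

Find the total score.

Items 1, 3, 5, 8 describe the absence/opposite of conscientiousness → reverse-score.
reversed = (0+6) − raw = 6 − raw.
  item 1: 6 − 6 = 0
  item 2: 2
  item 3: 6 − 6 = 0
  item 4: 5
  item 5: 6 − 5 = 1
  item 6: 0
  item 7: 5
  item 8: 6 − 5 = 1
Total = 0 + 2 + 0 + 5 + 1 + 0 + 5 + 1 = 14

14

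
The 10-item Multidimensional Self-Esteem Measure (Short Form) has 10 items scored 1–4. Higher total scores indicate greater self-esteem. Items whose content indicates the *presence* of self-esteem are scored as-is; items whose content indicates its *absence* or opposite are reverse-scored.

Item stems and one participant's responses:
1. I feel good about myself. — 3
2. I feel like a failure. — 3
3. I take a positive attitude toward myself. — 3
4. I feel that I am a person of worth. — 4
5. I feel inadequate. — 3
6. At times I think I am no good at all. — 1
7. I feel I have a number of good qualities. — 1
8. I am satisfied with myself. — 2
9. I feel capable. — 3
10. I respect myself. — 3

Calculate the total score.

27

Items 2, 5, 6 describe the absence/opposite of self-esteem → reverse-score.
on a 1–4 scale, reversed = 5 − raw.
  item 1: 3
  item 2: 5 − 3 = 2
  item 3: 3
  item 4: 4
  item 5: 5 − 3 = 2
  item 6: 5 − 1 = 4
  item 7: 1
  item 8: 2
  item 9: 3
  item 10: 3
Total = 3 + 2 + 3 + 4 + 2 + 4 + 1 + 2 + 3 + 3 = 27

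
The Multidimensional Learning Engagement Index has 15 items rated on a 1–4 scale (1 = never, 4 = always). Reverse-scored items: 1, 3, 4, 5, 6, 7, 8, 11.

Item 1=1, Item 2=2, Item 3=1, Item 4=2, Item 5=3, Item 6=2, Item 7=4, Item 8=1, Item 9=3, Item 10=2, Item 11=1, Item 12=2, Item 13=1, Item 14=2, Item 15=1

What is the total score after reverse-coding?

Apply reverse scoring (on a 1–4 scale, reversed = 5 − raw):
  item 1: 5 − 1 = 4
  item 3: 5 − 1 = 4
  item 4: 5 − 2 = 3
  item 5: 5 − 3 = 2
  item 6: 5 − 2 = 3
  item 7: 5 − 4 = 1
  item 8: 5 − 1 = 4
  item 11: 5 − 1 = 4
Scored items: 4, 2, 4, 3, 2, 3, 1, 4, 3, 2, 4, 2, 1, 2, 1
Total = 4 + 2 + 4 + 3 + 2 + 3 + 1 + 4 + 3 + 2 + 4 + 2 + 1 + 2 + 1 = 38

38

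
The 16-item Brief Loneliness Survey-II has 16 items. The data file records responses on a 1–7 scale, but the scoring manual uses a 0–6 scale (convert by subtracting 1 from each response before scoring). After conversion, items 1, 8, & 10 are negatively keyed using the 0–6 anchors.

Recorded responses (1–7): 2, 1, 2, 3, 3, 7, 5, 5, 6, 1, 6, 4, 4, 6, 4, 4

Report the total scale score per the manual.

55

Convert to 0–6: 1, 0, 1, 2, 2, 6, 4, 4, 5, 0, 5, 3, 3, 5, 3, 3
Reverse-coded (on a 0–6 scale, reversed = 6 − raw):
  item 1: 6 − 1 = 5
  item 8: 6 − 4 = 2
  item 10: 6 − 0 = 6
Scored: 5, 0, 1, 2, 2, 6, 4, 2, 5, 6, 5, 3, 3, 5, 3, 3
Total = 55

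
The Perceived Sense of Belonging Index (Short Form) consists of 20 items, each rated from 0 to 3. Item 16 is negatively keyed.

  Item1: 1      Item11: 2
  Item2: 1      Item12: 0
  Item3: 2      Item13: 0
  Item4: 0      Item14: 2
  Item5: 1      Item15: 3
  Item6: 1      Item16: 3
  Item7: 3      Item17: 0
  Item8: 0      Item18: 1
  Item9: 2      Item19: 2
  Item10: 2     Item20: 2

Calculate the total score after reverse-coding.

Apply reverse scoring (on a 0–3 scale, reversed = 3 − raw):
  item 16: 3 − 3 = 0
After reverse-coding: 1, 1, 2, 0, 1, 1, 3, 0, 2, 2, 2, 0, 0, 2, 3, 0, 0, 1, 2, 2
Total = 1 + 1 + 2 + 0 + 1 + 1 + 3 + 0 + 2 + 2 + 2 + 0 + 0 + 2 + 3 + 0 + 0 + 1 + 2 + 2 = 25

25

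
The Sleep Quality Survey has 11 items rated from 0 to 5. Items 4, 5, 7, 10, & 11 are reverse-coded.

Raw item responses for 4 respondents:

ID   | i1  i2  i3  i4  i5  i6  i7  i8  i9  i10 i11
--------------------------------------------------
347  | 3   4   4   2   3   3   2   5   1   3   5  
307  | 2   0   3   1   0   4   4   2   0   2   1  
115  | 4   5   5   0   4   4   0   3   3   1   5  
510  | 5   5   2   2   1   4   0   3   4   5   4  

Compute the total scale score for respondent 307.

28

Respondent 307 raw: 2, 0, 3, 1, 0, 4, 4, 2, 0, 2, 1.
Reverse-coded (reverse-coded value = 5 − response):
  item 1: 2
  item 2: 0
  item 3: 3
  item 4: 5 − 1 = 4
  item 5: 5 − 0 = 5
  item 6: 4
  item 7: 5 − 4 = 1
  item 8: 2
  item 9: 0
  item 10: 5 − 2 = 3
  item 11: 5 − 1 = 4
Sum = 2 + 0 + 3 + 4 + 5 + 4 + 1 + 2 + 0 + 3 + 4 = 28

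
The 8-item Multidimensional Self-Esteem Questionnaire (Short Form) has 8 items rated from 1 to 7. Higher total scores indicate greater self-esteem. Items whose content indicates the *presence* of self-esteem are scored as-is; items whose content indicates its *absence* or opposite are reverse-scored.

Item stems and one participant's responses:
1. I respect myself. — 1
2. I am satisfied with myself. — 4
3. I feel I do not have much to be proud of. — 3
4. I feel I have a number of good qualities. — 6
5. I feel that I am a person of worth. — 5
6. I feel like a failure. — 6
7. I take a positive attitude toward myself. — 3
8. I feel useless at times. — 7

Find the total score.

Items 3, 6, 8 describe the absence/opposite of self-esteem → reverse-score.
reversed = (1+7) − raw = 8 − raw.
  item 1: 1
  item 2: 4
  item 3: 8 − 3 = 5
  item 4: 6
  item 5: 5
  item 6: 8 − 6 = 2
  item 7: 3
  item 8: 8 − 7 = 1
Total = 1 + 4 + 5 + 6 + 5 + 2 + 3 + 1 = 27

27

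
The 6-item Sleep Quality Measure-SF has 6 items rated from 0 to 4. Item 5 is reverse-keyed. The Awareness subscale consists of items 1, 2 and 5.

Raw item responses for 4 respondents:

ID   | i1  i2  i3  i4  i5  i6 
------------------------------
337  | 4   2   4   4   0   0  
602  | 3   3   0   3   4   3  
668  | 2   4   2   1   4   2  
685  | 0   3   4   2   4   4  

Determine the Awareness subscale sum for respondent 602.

Respondent 602 raw: 3, 3, 0, 3, 4, 3.
Awareness items: 1, 2, 5.
Reverse-coded (on a 0–4 scale, reversed = 4 − raw):
  item 1: 3
  item 2: 3
  item 5: 4 − 4 = 0
Sum = 3 + 3 + 0 = 6

6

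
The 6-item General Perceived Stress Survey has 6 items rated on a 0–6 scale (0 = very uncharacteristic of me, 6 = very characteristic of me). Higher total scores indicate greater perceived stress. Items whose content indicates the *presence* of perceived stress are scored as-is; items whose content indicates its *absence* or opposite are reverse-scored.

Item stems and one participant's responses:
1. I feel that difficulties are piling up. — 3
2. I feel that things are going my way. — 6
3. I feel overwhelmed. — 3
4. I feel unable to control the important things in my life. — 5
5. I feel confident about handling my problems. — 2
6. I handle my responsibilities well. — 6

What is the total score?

Items 2, 5, 6 describe the absence/opposite of perceived stress → reverse-score.
on a 0–6 scale, reversed = 6 − raw.
  item 1: 3
  item 2: 6 − 6 = 0
  item 3: 3
  item 4: 5
  item 5: 6 − 2 = 4
  item 6: 6 − 6 = 0
Total = 3 + 0 + 3 + 5 + 4 + 0 = 15

15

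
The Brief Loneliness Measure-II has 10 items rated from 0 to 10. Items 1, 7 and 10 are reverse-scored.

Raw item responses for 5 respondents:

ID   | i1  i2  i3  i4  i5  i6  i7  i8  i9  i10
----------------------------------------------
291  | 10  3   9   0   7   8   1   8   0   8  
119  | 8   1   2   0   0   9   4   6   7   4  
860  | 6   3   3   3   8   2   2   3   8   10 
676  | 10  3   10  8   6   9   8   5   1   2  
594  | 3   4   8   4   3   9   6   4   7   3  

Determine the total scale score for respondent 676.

Respondent 676 raw: 10, 3, 10, 8, 6, 9, 8, 5, 1, 2.
Reverse-coded (reversed = (0+10) − raw = 10 − raw):
  item 1: 10 − 10 = 0
  item 2: 3
  item 3: 10
  item 4: 8
  item 5: 6
  item 6: 9
  item 7: 10 − 8 = 2
  item 8: 5
  item 9: 1
  item 10: 10 − 2 = 8
Sum = 0 + 3 + 10 + 8 + 6 + 9 + 2 + 5 + 1 + 8 = 52

52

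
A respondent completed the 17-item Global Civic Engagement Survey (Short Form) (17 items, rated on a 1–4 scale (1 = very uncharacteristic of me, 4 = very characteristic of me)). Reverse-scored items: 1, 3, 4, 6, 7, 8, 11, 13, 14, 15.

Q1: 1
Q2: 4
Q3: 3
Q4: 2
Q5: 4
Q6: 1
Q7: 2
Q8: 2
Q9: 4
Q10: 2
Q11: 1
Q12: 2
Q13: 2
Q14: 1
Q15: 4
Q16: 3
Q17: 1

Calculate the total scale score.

Reverse-coded items (reversed = (1+4) − raw = 5 − raw):
  item 1: 5 − 1 = 4
  item 3: 5 − 3 = 2
  item 4: 5 − 2 = 3
  item 6: 5 − 1 = 4
  item 7: 5 − 2 = 3
  item 8: 5 − 2 = 3
  item 11: 5 − 1 = 4
  item 13: 5 − 2 = 3
  item 14: 5 − 1 = 4
  item 15: 5 − 4 = 1
Scored responses: 4, 4, 2, 3, 4, 4, 3, 3, 4, 2, 4, 2, 3, 4, 1, 3, 1
Total = 4 + 4 + 2 + 3 + 4 + 4 + 3 + 3 + 4 + 2 + 4 + 2 + 3 + 4 + 1 + 3 + 1 = 51

51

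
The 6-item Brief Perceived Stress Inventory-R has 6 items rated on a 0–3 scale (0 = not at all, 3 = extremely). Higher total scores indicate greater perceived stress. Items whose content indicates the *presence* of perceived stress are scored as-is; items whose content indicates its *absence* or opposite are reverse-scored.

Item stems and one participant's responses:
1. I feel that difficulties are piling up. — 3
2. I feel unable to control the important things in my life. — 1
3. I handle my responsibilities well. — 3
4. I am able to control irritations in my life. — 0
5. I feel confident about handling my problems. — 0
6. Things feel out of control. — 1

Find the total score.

Items 3, 4, 5 describe the absence/opposite of perceived stress → reverse-score.
reverse-coded value = 3 − response.
  item 1: 3
  item 2: 1
  item 3: 3 − 3 = 0
  item 4: 3 − 0 = 3
  item 5: 3 − 0 = 3
  item 6: 1
Total = 3 + 1 + 0 + 3 + 3 + 1 = 11

11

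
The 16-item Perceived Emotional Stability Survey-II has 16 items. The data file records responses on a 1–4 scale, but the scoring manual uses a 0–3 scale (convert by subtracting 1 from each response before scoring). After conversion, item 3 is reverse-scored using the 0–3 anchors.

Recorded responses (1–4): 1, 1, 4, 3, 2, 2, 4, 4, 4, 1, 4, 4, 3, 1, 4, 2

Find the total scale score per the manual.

Convert to 0–3: 0, 0, 3, 2, 1, 1, 3, 3, 3, 0, 3, 3, 2, 0, 3, 1
Reverse-coded (reverse-coded value = 3 − response):
  item 3: 3 − 3 = 0
Scored: 0, 0, 0, 2, 1, 1, 3, 3, 3, 0, 3, 3, 2, 0, 3, 1
Total = 25

25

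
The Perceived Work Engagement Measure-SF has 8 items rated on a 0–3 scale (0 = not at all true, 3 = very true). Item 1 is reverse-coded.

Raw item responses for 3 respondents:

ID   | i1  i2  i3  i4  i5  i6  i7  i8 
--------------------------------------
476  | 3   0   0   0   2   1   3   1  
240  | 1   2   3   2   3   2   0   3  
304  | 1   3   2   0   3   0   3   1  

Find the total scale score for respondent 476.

7

Respondent 476 raw: 3, 0, 0, 0, 2, 1, 3, 1.
Reverse-coded (on a 0–3 scale, reversed = 3 − raw):
  item 1: 3 − 3 = 0
  item 2: 0
  item 3: 0
  item 4: 0
  item 5: 2
  item 6: 1
  item 7: 3
  item 8: 1
Sum = 0 + 0 + 0 + 0 + 2 + 1 + 3 + 1 = 7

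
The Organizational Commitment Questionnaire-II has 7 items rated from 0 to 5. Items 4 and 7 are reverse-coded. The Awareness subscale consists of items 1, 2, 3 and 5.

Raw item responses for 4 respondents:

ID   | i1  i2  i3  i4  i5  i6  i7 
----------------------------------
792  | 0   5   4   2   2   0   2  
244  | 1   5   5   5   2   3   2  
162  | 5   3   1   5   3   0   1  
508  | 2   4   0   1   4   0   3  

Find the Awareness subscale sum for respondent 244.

Respondent 244 raw: 1, 5, 5, 5, 2, 3, 2.
Awareness items: 1, 2, 3, 5.
Reverse-coded (on a 0–5 scale, reversed = 5 − raw):
  item 1: 1
  item 2: 5
  item 3: 5
  item 5: 2
Sum = 1 + 5 + 5 + 2 = 13

13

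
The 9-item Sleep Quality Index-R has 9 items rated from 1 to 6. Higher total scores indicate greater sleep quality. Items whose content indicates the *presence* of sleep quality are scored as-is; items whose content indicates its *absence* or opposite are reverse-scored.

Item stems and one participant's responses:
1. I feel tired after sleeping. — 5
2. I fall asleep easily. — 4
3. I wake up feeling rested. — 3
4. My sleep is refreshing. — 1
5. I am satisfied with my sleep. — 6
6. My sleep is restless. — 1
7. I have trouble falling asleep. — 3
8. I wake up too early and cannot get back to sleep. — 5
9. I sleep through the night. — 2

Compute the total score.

30

Items 1, 6, 7, 8 describe the absence/opposite of sleep quality → reverse-score.
reverse-coded value = 7 − response.
  item 1: 7 − 5 = 2
  item 2: 4
  item 3: 3
  item 4: 1
  item 5: 6
  item 6: 7 − 1 = 6
  item 7: 7 − 3 = 4
  item 8: 7 − 5 = 2
  item 9: 2
Total = 2 + 4 + 3 + 1 + 6 + 6 + 4 + 2 + 2 = 30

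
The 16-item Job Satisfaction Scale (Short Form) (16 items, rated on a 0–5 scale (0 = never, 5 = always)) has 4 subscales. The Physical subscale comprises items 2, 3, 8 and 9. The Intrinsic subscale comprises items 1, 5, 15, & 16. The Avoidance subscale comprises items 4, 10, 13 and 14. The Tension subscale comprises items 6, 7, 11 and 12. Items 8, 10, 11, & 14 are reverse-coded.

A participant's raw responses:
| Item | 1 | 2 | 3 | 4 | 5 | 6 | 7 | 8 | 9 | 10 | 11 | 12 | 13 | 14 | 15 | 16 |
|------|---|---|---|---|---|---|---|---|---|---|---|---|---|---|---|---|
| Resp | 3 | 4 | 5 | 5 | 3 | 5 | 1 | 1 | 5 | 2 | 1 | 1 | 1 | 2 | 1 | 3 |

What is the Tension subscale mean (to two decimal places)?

2.75

Tension items: 6, 7, 11, 12.
Of these, item 11 is reverse-coded; on a 0–5 scale, reversed = 5 − raw.
  item 6: 5
  item 7: 1
  item 11: 5 − 1 = 4
  item 12: 1
Sum = 5 + 1 + 4 + 1 = 11
Mean = 11 / 4 = 2.75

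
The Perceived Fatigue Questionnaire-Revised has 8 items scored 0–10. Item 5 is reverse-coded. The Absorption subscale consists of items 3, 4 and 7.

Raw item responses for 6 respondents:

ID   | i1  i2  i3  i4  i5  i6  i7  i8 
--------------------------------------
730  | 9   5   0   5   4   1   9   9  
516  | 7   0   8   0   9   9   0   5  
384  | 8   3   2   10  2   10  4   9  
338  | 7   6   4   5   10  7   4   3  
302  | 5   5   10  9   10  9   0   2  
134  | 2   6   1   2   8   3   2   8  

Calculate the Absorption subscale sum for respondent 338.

Respondent 338 raw: 7, 6, 4, 5, 10, 7, 4, 3.
Absorption items: 3, 4, 7.
Reverse-coded (on a 0–10 scale, reversed = 10 − raw):
  item 3: 4
  item 4: 5
  item 7: 4
Sum = 4 + 5 + 4 = 13

13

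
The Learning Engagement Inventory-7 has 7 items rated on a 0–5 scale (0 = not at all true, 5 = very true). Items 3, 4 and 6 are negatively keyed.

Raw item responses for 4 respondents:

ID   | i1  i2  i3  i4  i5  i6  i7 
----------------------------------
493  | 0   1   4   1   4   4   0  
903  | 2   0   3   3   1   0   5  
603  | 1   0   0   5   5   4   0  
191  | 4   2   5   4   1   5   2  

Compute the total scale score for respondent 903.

Respondent 903 raw: 2, 0, 3, 3, 1, 0, 5.
Reverse-coded (reversed = (0+5) − raw = 5 − raw):
  item 1: 2
  item 2: 0
  item 3: 5 − 3 = 2
  item 4: 5 − 3 = 2
  item 5: 1
  item 6: 5 − 0 = 5
  item 7: 5
Sum = 2 + 0 + 2 + 2 + 1 + 5 + 5 = 17

17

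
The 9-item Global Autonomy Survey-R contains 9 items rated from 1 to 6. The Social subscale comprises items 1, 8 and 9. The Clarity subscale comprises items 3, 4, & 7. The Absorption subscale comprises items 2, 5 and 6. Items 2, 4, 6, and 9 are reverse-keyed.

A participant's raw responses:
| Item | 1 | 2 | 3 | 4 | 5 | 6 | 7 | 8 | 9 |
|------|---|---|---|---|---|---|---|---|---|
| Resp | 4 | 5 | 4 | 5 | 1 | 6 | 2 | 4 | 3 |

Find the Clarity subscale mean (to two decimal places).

Clarity items: 3, 4, 7.
Of these, item 4 is reverse-keyed; reverse-coded value = 7 − response.
  item 3: 4
  item 4: 7 − 5 = 2
  item 7: 2
Sum = 4 + 2 + 2 = 8
Mean = 8 / 3 = 2.67

2.67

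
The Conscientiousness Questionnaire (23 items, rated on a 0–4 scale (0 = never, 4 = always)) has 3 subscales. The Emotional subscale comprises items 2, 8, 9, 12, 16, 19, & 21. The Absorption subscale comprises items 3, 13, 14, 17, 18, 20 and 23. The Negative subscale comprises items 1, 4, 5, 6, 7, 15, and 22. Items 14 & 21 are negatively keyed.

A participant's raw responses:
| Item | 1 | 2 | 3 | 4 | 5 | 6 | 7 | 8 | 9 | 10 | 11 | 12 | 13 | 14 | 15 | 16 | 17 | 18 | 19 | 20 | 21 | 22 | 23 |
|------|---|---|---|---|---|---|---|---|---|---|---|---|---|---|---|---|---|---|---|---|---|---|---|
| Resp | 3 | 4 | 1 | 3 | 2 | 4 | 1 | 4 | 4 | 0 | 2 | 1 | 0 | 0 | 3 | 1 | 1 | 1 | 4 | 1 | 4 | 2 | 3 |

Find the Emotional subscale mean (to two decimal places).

2.57

Emotional items: 2, 8, 9, 12, 16, 19, 21.
Of these, item 21 is negatively keyed; reversed = (0+4) − raw = 4 − raw.
  item 2: 4
  item 8: 4
  item 9: 4
  item 12: 1
  item 16: 1
  item 19: 4
  item 21: 4 − 4 = 0
Sum = 4 + 4 + 4 + 1 + 1 + 4 + 0 = 18
Mean = 18 / 7 = 2.57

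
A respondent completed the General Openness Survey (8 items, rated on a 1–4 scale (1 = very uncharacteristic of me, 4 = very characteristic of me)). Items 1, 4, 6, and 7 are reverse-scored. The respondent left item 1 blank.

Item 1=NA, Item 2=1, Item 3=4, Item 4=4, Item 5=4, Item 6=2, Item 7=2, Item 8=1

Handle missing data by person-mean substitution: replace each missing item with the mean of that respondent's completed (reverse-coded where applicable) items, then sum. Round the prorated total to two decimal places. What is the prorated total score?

19.43

Reverse-coded (reversed = (1+4) − raw = 5 − raw):
  item 4: 5 − 4 = 1
  item 6: 5 − 2 = 3
  item 7: 5 − 2 = 3
Completed scored items (7 of 8): 1, 4, 1, 4, 3, 3, 1; sum = 17.
Person mean = 17 / 7 ≈ 2.4286
Prorated total = (17 / 7) × 8 = 19.43 (to 2 dp)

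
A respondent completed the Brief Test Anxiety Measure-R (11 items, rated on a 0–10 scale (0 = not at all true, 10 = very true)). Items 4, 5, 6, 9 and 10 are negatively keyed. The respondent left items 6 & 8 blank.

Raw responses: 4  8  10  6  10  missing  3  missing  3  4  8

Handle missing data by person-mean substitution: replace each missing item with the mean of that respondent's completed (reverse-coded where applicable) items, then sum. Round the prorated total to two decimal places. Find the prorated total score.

Reverse-coded (reversed = (0+10) − raw = 10 − raw):
  item 4: 10 − 6 = 4
  item 5: 10 − 10 = 0
  item 9: 10 − 3 = 7
  item 10: 10 − 4 = 6
Completed scored items (9 of 11): 4, 8, 10, 4, 0, 3, 7, 6, 8; sum = 50.
Person mean = 50 / 9 ≈ 5.5556
Prorated total = (50 / 9) × 11 = 61.11 (to 2 dp)

61.11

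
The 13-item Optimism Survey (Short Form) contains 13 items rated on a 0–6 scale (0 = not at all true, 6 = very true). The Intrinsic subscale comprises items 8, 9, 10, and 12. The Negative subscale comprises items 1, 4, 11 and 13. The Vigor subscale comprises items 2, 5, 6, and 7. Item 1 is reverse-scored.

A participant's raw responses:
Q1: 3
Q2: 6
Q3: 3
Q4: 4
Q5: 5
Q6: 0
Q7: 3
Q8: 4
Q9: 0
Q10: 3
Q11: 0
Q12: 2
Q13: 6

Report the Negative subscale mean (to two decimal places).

3.25

Negative items: 1, 4, 11, 13.
Of these, item 1 is reverse-scored; on a 0–6 scale, reversed = 6 − raw.
  item 1: 6 − 3 = 3
  item 4: 4
  item 11: 0
  item 13: 6
Sum = 3 + 4 + 0 + 6 = 13
Mean = 13 / 4 = 3.25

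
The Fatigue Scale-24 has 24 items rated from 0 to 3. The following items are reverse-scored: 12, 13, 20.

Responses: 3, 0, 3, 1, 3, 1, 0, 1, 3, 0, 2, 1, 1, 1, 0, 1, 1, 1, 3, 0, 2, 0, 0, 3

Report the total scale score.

Reverse-scored items use 3 − raw:
  item 12: 3 − 1 = 2
  item 13: 3 − 1 = 2
  item 20: 3 − 0 = 3
Scored items: 3, 0, 3, 1, 3, 1, 0, 1, 3, 0, 2, 2, 2, 1, 0, 1, 1, 1, 3, 3, 2, 0, 0, 3
Total = 3 + 0 + 3 + 1 + 3 + 1 + 0 + 1 + 3 + 0 + 2 + 2 + 2 + 1 + 0 + 1 + 1 + 1 + 3 + 3 + 2 + 0 + 0 + 3 = 36

36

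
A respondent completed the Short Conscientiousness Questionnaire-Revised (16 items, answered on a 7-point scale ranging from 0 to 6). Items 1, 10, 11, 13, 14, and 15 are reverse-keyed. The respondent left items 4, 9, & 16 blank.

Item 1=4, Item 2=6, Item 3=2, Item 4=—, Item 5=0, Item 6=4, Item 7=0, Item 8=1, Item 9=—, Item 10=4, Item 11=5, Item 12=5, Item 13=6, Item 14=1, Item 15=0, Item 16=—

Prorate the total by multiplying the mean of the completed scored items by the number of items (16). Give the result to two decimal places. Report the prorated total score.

41.85

Reverse-coded (reverse-coded value = 6 − response):
  item 1: 6 − 4 = 2
  item 10: 6 − 4 = 2
  item 11: 6 − 5 = 1
  item 13: 6 − 6 = 0
  item 14: 6 − 1 = 5
  item 15: 6 − 0 = 6
Completed scored items (13 of 16): 2, 6, 2, 0, 4, 0, 1, 2, 1, 5, 0, 5, 6; sum = 34.
Person mean = 34 / 13 ≈ 2.6154
Prorated total = (34 / 13) × 16 = 41.85 (to 2 dp)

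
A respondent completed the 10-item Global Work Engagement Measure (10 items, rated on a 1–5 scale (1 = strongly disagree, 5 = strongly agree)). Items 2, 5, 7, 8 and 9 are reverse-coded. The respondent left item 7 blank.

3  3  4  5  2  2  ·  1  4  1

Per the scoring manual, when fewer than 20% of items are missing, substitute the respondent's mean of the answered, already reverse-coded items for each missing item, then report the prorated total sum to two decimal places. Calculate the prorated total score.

32.22

Reverse-coded (reverse-coded value = 6 − response):
  item 2: 6 − 3 = 3
  item 5: 6 − 2 = 4
  item 8: 6 − 1 = 5
  item 9: 6 − 4 = 2
Completed scored items (9 of 10): 3, 3, 4, 5, 4, 2, 5, 2, 1; sum = 29.
Person mean = 29 / 9 ≈ 3.2222
Prorated total = (29 / 9) × 10 = 32.22 (to 2 dp)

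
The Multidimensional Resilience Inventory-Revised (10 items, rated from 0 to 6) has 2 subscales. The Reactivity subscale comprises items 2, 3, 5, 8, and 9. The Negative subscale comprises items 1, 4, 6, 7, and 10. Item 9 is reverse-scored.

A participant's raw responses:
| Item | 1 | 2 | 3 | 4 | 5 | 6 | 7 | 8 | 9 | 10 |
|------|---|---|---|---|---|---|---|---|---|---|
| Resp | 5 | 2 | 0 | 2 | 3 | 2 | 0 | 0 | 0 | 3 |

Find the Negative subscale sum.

12

Negative items: 1, 4, 6, 7, 10.
  item 1: 5
  item 4: 2
  item 6: 2
  item 7: 0
  item 10: 3
Sum = 5 + 2 + 2 + 0 + 3 = 12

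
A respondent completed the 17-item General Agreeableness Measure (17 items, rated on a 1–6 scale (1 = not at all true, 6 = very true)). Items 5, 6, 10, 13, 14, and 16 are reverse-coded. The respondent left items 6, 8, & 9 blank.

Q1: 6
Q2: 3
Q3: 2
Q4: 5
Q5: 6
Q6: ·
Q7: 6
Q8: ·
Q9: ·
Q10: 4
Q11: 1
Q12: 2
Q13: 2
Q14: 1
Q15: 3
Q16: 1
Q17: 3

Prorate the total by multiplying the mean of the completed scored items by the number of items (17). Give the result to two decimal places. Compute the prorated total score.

Reverse-coded (reverse-coded value = 7 − response):
  item 5: 7 − 6 = 1
  item 10: 7 − 4 = 3
  item 13: 7 − 2 = 5
  item 14: 7 − 1 = 6
  item 16: 7 − 1 = 6
Completed scored items (14 of 17): 6, 3, 2, 5, 1, 6, 3, 1, 2, 5, 6, 3, 6, 3; sum = 52.
Person mean = 52 / 14 ≈ 3.7143
Prorated total = (52 / 14) × 17 = 63.14 (to 2 dp)

63.14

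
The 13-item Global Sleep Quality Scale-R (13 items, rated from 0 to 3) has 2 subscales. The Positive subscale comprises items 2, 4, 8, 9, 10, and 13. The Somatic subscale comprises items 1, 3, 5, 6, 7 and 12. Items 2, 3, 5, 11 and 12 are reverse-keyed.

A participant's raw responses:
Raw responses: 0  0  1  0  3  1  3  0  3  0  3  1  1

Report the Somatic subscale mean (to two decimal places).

1.33

Somatic items: 1, 3, 5, 6, 7, 12.
Of these, items 3, 5 and 12 are reverse-keyed; reverse-coded value = 3 − response.
  item 1: 0
  item 3: 3 − 1 = 2
  item 5: 3 − 3 = 0
  item 6: 1
  item 7: 3
  item 12: 3 − 1 = 2
Sum = 0 + 2 + 0 + 1 + 3 + 2 = 8
Mean = 8 / 6 = 1.33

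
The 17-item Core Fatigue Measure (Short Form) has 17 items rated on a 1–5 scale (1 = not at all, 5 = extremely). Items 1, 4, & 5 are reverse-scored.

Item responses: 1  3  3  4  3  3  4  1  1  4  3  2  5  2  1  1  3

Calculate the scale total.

46

Reversing items 1, 4, and 5 with 6 − raw:
Total = (6−1) + 3 + 3 + (6−4) + (6−3) + 3 + 4 + 1 + 1 + 4 + 3 + 2 + 5 + 2 + 1 + 1 + 3
      = 5 + 3 + 3 + 2 + 3 + 3 + 4 + 1 + 1 + 4 + 3 + 2 + 5 + 2 + 1 + 1 + 3 = 46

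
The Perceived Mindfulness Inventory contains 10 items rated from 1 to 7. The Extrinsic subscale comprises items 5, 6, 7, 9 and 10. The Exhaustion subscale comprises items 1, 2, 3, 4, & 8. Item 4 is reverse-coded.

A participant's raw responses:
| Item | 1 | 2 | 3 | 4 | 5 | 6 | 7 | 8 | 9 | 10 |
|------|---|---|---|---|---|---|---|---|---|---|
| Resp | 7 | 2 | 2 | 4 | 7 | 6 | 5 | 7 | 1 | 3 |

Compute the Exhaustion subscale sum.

22

Exhaustion items: 1, 2, 3, 4, 8.
Of these, item 4 is reverse-coded; reverse-coded value = 8 − response.
  item 1: 7
  item 2: 2
  item 3: 2
  item 4: 8 − 4 = 4
  item 8: 7
Sum = 7 + 2 + 2 + 4 + 7 = 22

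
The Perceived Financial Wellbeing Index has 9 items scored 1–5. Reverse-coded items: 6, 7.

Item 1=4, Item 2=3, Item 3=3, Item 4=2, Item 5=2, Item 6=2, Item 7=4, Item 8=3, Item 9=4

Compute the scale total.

27

Reverse-coded items use 6 − raw:
  item 6: 6 − 2 = 4
  item 7: 6 − 4 = 2
Scored responses: 4, 3, 3, 2, 2, 4, 2, 3, 4
Total = 4 + 3 + 3 + 2 + 2 + 4 + 2 + 3 + 4 = 27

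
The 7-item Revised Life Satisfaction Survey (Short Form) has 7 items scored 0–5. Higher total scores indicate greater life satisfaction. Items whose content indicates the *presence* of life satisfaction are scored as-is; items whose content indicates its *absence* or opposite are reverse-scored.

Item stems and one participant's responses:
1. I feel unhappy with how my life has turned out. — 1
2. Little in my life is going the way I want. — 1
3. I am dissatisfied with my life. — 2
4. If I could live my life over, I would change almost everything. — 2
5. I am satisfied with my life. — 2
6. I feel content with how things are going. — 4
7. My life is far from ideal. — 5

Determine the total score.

Items 1, 2, 3, 4, 7 describe the absence/opposite of life satisfaction → reverse-score.
on a 0–5 scale, reversed = 5 − raw.
  item 1: 5 − 1 = 4
  item 2: 5 − 1 = 4
  item 3: 5 − 2 = 3
  item 4: 5 − 2 = 3
  item 5: 2
  item 6: 4
  item 7: 5 − 5 = 0
Total = 4 + 4 + 3 + 3 + 2 + 4 + 0 = 20

20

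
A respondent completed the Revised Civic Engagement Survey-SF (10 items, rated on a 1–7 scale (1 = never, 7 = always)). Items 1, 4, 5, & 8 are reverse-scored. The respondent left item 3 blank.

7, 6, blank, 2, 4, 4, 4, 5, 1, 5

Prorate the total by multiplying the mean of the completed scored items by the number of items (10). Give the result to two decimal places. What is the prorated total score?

Reverse-coded (on a 1–7 scale, reversed = 8 − raw):
  item 1: 8 − 7 = 1
  item 4: 8 − 2 = 6
  item 5: 8 − 4 = 4
  item 8: 8 − 5 = 3
Completed scored items (9 of 10): 1, 6, 6, 4, 4, 4, 3, 1, 5; sum = 34.
Person mean = 34 / 9 ≈ 3.7778
Prorated total = (34 / 9) × 10 = 37.78 (to 2 dp)

37.78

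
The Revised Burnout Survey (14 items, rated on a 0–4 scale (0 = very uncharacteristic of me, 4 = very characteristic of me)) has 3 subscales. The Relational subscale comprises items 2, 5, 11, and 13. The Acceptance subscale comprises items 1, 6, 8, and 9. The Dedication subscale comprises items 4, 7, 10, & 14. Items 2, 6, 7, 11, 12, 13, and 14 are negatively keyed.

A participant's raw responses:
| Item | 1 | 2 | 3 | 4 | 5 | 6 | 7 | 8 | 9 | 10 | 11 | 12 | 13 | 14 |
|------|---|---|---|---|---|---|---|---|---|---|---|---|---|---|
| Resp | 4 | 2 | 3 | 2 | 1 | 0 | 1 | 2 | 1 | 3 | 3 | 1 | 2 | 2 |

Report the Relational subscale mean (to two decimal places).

Relational items: 2, 5, 11, 13.
Of these, items 2, 11 and 13 are negatively keyed; reversed = (0+4) − raw = 4 − raw.
  item 2: 4 − 2 = 2
  item 5: 1
  item 11: 4 − 3 = 1
  item 13: 4 − 2 = 2
Sum = 2 + 1 + 1 + 2 = 6
Mean = 6 / 4 = 1.50

1.50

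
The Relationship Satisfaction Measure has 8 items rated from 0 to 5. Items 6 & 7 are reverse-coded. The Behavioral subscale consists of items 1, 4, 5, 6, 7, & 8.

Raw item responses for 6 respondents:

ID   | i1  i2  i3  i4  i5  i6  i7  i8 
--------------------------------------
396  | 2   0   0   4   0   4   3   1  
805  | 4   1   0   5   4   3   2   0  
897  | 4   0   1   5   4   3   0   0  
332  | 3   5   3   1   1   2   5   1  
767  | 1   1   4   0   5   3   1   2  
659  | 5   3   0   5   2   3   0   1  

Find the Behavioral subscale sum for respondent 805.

Respondent 805 raw: 4, 1, 0, 5, 4, 3, 2, 0.
Behavioral items: 1, 4, 5, 6, 7, 8.
Reverse-coded (reverse-coded value = 5 − response):
  item 1: 4
  item 4: 5
  item 5: 4
  item 6: 5 − 3 = 2
  item 7: 5 − 2 = 3
  item 8: 0
Sum = 4 + 5 + 4 + 2 + 3 + 0 = 18

18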